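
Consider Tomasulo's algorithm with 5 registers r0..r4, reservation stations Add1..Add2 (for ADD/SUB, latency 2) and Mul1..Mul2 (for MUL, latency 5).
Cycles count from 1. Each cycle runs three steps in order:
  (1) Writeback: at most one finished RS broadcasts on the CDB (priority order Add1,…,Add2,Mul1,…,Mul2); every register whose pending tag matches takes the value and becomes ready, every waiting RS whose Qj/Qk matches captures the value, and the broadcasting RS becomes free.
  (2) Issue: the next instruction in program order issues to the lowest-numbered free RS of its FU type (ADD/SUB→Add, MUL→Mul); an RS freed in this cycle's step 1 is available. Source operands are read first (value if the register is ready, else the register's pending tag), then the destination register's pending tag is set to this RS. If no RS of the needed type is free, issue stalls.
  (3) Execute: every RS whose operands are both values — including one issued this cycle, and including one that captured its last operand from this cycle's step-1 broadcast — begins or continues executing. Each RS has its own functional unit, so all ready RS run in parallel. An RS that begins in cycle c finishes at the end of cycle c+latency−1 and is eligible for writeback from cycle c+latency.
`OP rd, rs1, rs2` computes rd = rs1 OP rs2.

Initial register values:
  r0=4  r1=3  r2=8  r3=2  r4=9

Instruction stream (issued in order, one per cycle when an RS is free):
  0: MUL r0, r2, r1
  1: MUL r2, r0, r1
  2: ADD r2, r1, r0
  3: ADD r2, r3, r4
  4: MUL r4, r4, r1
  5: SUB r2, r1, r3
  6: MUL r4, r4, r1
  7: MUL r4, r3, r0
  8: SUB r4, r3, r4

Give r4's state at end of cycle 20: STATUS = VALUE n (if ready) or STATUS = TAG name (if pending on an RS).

  c1: issue MUL r0<-Mul1  regs: r0:Mul1,r1:3,r2:8,r3:2,r4:9
  c2: issue MUL r2<-Mul2  regs: r0:Mul1,r1:3,r2:Mul2,r3:2,r4:9
  c3: issue ADD r2<-Add1  regs: r0:Mul1,r1:3,r2:Add1,r3:2,r4:9
  c4: issue ADD r2<-Add2  regs: r0:Mul1,r1:3,r2:Add2,r3:2,r4:9
  c5: stall  regs: r0:Mul1,r1:3,r2:Add2,r3:2,r4:9
  c6: CDB Add2=11; stall  regs: r0:Mul1,r1:3,r2:11,r3:2,r4:9
  c7: CDB Mul1=24; issue MUL r4<-Mul1  regs: r0:24,r1:3,r2:11,r3:2,r4:Mul1
  c8: issue SUB r2<-Add2  regs: r0:24,r1:3,r2:Add2,r3:2,r4:Mul1
  c9: CDB Add1=27; stall  regs: r0:24,r1:3,r2:Add2,r3:2,r4:Mul1
  c10: CDB Add2=1; stall  regs: r0:24,r1:3,r2:1,r3:2,r4:Mul1
  c11: stall  regs: r0:24,r1:3,r2:1,r3:2,r4:Mul1
  c12: CDB Mul1=27; issue MUL r4<-Mul1  regs: r0:24,r1:3,r2:1,r3:2,r4:Mul1
  c13: CDB Mul2=72; issue MUL r4<-Mul2  regs: r0:24,r1:3,r2:1,r3:2,r4:Mul2
  c14: issue SUB r4<-Add1  regs: r0:24,r1:3,r2:1,r3:2,r4:Add1
  c15: -  regs: r0:24,r1:3,r2:1,r3:2,r4:Add1
  c16: -  regs: r0:24,r1:3,r2:1,r3:2,r4:Add1
  c17: CDB Mul1=81  regs: r0:24,r1:3,r2:1,r3:2,r4:Add1
  c18: CDB Mul2=48  regs: r0:24,r1:3,r2:1,r3:2,r4:Add1
  c19: -  regs: r0:24,r1:3,r2:1,r3:2,r4:Add1
  c20: CDB Add1=-46  regs: r0:24,r1:3,r2:1,r3:2,r4:-46

STATUS = VALUE -46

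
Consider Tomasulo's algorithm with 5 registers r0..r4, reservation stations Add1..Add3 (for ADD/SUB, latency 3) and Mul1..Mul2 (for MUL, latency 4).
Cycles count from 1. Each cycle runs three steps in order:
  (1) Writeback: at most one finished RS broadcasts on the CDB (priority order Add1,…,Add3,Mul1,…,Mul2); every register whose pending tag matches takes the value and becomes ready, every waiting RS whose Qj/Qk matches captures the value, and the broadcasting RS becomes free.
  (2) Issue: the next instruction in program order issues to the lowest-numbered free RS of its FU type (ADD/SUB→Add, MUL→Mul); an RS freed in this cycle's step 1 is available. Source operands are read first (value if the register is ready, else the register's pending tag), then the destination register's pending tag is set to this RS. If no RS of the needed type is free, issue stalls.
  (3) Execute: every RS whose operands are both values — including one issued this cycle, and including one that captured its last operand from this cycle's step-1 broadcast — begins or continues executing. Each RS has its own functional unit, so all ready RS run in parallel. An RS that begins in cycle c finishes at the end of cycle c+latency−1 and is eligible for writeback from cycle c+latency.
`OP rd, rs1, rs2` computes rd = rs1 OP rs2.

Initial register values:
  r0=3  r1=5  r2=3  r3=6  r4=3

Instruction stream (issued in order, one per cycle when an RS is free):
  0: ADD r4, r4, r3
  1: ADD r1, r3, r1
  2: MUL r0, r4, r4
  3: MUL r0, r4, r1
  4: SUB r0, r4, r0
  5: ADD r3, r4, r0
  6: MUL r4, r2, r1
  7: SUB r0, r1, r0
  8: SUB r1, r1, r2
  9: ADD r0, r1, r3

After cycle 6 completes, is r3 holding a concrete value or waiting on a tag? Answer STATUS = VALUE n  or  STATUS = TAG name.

STATUS = TAG Add2

  c1: issue ADD r4<-Add1  regs: r0:3,r1:5,r2:3,r3:6,r4:Add1
  c2: issue ADD r1<-Add2  regs: r0:3,r1:Add2,r2:3,r3:6,r4:Add1
  c3: issue MUL r0<-Mul1  regs: r0:Mul1,r1:Add2,r2:3,r3:6,r4:Add1
  c4: CDB Add1=9; issue MUL r0<-Mul2  regs: r0:Mul2,r1:Add2,r2:3,r3:6,r4:9
  c5: CDB Add2=11; issue SUB r0<-Add1  regs: r0:Add1,r1:11,r2:3,r3:6,r4:9
  c6: issue ADD r3<-Add2  regs: r0:Add1,r1:11,r2:3,r3:Add2,r4:9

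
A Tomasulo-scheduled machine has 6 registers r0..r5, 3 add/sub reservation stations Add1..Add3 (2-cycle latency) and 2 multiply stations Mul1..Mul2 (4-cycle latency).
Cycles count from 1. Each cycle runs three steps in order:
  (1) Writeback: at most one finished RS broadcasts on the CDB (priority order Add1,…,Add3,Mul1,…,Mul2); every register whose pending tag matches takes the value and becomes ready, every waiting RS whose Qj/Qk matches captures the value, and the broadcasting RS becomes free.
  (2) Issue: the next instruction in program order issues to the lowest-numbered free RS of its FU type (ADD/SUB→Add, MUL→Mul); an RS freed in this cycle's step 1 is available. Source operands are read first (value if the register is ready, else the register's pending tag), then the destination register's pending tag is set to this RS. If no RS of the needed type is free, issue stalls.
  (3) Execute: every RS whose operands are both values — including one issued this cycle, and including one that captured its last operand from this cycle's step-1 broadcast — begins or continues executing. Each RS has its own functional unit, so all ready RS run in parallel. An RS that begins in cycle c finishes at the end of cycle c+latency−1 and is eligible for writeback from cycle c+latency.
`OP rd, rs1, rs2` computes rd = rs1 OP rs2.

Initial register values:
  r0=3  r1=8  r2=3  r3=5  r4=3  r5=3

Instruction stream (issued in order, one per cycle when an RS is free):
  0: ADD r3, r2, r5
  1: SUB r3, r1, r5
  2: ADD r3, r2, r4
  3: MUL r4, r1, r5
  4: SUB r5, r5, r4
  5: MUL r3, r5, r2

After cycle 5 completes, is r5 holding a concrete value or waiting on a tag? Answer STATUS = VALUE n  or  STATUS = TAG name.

STATUS = TAG Add1

cycle 1: issue ADD r3<-Add1 // r0:3,r1:8,r2:3,r3:Add1,r4:3,r5:3
cycle 2: issue SUB r3<-Add2 // r0:3,r1:8,r2:3,r3:Add2,r4:3,r5:3
cycle 3: CDB Add1=6; issue ADD r3<-Add1 // r0:3,r1:8,r2:3,r3:Add1,r4:3,r5:3
cycle 4: CDB Add2=5; issue MUL r4<-Mul1 // r0:3,r1:8,r2:3,r3:Add1,r4:Mul1,r5:3
cycle 5: CDB Add1=6; issue SUB r5<-Add1 // r0:3,r1:8,r2:3,r3:6,r4:Mul1,r5:Add1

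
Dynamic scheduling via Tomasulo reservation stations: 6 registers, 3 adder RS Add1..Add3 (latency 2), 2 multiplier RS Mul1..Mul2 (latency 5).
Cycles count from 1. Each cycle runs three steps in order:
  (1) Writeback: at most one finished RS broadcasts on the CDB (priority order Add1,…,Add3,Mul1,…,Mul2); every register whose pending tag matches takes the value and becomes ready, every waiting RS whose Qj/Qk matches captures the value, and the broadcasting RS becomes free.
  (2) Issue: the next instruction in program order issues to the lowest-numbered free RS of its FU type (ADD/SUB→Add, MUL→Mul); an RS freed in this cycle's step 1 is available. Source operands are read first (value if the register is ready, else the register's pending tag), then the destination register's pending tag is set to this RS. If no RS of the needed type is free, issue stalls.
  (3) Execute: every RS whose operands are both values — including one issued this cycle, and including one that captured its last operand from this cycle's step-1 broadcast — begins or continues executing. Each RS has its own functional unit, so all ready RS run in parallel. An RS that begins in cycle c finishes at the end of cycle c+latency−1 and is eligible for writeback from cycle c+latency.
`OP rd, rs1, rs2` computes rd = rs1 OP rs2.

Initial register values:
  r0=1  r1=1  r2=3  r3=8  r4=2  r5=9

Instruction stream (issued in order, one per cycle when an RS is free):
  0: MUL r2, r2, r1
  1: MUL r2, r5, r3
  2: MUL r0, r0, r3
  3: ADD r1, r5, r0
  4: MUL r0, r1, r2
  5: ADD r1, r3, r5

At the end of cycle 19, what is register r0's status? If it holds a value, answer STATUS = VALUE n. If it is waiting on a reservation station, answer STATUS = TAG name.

STATUS = VALUE 1224

cycle 1: issue MUL r2<-Mul1 // r0:1,r1:1,r2:Mul1,r3:8,r4:2,r5:9
cycle 2: issue MUL r2<-Mul2 // r0:1,r1:1,r2:Mul2,r3:8,r4:2,r5:9
cycle 3: stall // r0:1,r1:1,r2:Mul2,r3:8,r4:2,r5:9
cycle 4: stall // r0:1,r1:1,r2:Mul2,r3:8,r4:2,r5:9
cycle 5: stall // r0:1,r1:1,r2:Mul2,r3:8,r4:2,r5:9
cycle 6: CDB Mul1=3; issue MUL r0<-Mul1 // r0:Mul1,r1:1,r2:Mul2,r3:8,r4:2,r5:9
cycle 7: CDB Mul2=72; issue ADD r1<-Add1 // r0:Mul1,r1:Add1,r2:72,r3:8,r4:2,r5:9
cycle 8: issue MUL r0<-Mul2 // r0:Mul2,r1:Add1,r2:72,r3:8,r4:2,r5:9
cycle 9: issue ADD r1<-Add2 // r0:Mul2,r1:Add2,r2:72,r3:8,r4:2,r5:9
cycle 10: - // r0:Mul2,r1:Add2,r2:72,r3:8,r4:2,r5:9
cycle 11: CDB Add2=17 // r0:Mul2,r1:17,r2:72,r3:8,r4:2,r5:9
cycle 12: CDB Mul1=8 // r0:Mul2,r1:17,r2:72,r3:8,r4:2,r5:9
cycle 13: - // r0:Mul2,r1:17,r2:72,r3:8,r4:2,r5:9
cycle 14: CDB Add1=17 // r0:Mul2,r1:17,r2:72,r3:8,r4:2,r5:9
cycle 15: - // r0:Mul2,r1:17,r2:72,r3:8,r4:2,r5:9
cycle 16: - // r0:Mul2,r1:17,r2:72,r3:8,r4:2,r5:9
cycle 17: - // r0:Mul2,r1:17,r2:72,r3:8,r4:2,r5:9
cycle 18: - // r0:Mul2,r1:17,r2:72,r3:8,r4:2,r5:9
cycle 19: CDB Mul2=1224 // r0:1224,r1:17,r2:72,r3:8,r4:2,r5:9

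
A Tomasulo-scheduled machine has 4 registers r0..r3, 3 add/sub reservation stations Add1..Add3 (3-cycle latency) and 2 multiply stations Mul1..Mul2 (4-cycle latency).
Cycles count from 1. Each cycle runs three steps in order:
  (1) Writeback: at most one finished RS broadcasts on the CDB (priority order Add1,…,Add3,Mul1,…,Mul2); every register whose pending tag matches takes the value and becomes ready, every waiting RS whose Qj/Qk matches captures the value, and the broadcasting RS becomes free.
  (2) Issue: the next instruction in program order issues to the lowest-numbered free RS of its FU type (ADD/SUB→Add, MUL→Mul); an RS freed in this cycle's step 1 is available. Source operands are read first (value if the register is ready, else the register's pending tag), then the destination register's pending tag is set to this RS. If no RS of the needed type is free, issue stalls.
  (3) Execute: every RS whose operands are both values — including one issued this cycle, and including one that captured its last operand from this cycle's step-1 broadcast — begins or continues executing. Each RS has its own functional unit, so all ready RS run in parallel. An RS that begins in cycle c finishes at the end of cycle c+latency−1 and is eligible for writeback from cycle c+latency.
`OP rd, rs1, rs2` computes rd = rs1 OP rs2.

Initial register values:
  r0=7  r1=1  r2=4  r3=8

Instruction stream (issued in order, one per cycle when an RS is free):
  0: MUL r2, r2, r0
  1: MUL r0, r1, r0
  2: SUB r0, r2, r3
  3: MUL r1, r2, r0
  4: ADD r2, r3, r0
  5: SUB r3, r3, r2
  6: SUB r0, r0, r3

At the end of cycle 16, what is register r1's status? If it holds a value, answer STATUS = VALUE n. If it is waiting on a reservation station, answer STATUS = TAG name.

cycle 1: issue MUL r2<-Mul1 // r0:7,r1:1,r2:Mul1,r3:8
cycle 2: issue MUL r0<-Mul2 // r0:Mul2,r1:1,r2:Mul1,r3:8
cycle 3: issue SUB r0<-Add1 // r0:Add1,r1:1,r2:Mul1,r3:8
cycle 4: stall // r0:Add1,r1:1,r2:Mul1,r3:8
cycle 5: CDB Mul1=28; issue MUL r1<-Mul1 // r0:Add1,r1:Mul1,r2:28,r3:8
cycle 6: CDB Mul2=7; issue ADD r2<-Add2 // r0:Add1,r1:Mul1,r2:Add2,r3:8
cycle 7: issue SUB r3<-Add3 // r0:Add1,r1:Mul1,r2:Add2,r3:Add3
cycle 8: CDB Add1=20; issue SUB r0<-Add1 // r0:Add1,r1:Mul1,r2:Add2,r3:Add3
cycle 9: - // r0:Add1,r1:Mul1,r2:Add2,r3:Add3
cycle 10: - // r0:Add1,r1:Mul1,r2:Add2,r3:Add3
cycle 11: CDB Add2=28 // r0:Add1,r1:Mul1,r2:28,r3:Add3
cycle 12: CDB Mul1=560 // r0:Add1,r1:560,r2:28,r3:Add3
cycle 13: - // r0:Add1,r1:560,r2:28,r3:Add3
cycle 14: CDB Add3=-20 // r0:Add1,r1:560,r2:28,r3:-20
cycle 15: - // r0:Add1,r1:560,r2:28,r3:-20
cycle 16: - // r0:Add1,r1:560,r2:28,r3:-20

STATUS = VALUE 560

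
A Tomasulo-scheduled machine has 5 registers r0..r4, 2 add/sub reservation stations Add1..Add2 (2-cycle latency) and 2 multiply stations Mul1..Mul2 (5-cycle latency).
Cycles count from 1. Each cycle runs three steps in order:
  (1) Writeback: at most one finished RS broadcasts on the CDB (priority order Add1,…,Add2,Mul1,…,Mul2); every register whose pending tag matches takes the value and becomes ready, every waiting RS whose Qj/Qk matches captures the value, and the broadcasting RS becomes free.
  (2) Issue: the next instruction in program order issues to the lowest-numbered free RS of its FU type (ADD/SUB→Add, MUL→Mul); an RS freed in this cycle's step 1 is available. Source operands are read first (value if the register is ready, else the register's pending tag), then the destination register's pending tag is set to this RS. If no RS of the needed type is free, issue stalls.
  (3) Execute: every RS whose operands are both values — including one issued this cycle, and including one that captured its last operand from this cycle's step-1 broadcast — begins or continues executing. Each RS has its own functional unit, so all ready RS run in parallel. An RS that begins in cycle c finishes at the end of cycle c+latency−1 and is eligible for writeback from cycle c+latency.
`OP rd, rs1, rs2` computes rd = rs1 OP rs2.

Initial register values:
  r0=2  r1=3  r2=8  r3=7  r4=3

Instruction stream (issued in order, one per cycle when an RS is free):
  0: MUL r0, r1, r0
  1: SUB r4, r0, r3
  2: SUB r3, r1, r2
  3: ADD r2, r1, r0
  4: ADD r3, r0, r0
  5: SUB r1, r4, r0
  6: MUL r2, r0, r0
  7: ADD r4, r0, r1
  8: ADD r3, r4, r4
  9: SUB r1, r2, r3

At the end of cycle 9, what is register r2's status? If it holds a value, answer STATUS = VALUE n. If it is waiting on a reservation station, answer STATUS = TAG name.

cycle 1: issue MUL r0<-Mul1 // r0:Mul1,r1:3,r2:8,r3:7,r4:3
cycle 2: issue SUB r4<-Add1 // r0:Mul1,r1:3,r2:8,r3:7,r4:Add1
cycle 3: issue SUB r3<-Add2 // r0:Mul1,r1:3,r2:8,r3:Add2,r4:Add1
cycle 4: stall // r0:Mul1,r1:3,r2:8,r3:Add2,r4:Add1
cycle 5: CDB Add2=-5; issue ADD r2<-Add2 // r0:Mul1,r1:3,r2:Add2,r3:-5,r4:Add1
cycle 6: CDB Mul1=6; stall // r0:6,r1:3,r2:Add2,r3:-5,r4:Add1
cycle 7: stall // r0:6,r1:3,r2:Add2,r3:-5,r4:Add1
cycle 8: CDB Add1=-1; issue ADD r3<-Add1 // r0:6,r1:3,r2:Add2,r3:Add1,r4:-1
cycle 9: CDB Add2=9; issue SUB r1<-Add2 // r0:6,r1:Add2,r2:9,r3:Add1,r4:-1

STATUS = VALUE 9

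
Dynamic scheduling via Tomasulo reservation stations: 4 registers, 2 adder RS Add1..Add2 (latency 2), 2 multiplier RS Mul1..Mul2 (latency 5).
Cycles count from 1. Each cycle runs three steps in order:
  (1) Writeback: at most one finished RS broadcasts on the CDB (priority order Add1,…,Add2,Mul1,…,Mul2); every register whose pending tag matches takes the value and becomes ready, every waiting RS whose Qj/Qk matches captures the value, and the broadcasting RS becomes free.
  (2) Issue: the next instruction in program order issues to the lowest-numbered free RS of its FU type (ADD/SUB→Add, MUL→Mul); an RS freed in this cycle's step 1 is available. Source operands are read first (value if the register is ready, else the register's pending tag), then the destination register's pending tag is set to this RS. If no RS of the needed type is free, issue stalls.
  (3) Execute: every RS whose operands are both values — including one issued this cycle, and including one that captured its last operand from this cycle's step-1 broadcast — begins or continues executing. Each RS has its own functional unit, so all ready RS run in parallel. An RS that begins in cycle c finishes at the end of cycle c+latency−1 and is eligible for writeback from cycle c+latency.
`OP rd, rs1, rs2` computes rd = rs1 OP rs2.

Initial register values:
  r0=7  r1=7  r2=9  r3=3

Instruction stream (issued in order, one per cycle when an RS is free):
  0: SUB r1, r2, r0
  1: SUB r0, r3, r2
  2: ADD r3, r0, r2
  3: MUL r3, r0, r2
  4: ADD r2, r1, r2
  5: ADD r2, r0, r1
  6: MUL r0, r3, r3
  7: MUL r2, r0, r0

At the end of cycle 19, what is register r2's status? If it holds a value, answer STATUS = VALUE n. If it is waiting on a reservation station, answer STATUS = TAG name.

c1: issue SUB r1<-Add1 | r0:7,r1:Add1,r2:9,r3:3
c2: issue SUB r0<-Add2 | r0:Add2,r1:Add1,r2:9,r3:3
c3: CDB Add1=2; issue ADD r3<-Add1 | r0:Add2,r1:2,r2:9,r3:Add1
c4: CDB Add2=-6; issue MUL r3<-Mul1 | r0:-6,r1:2,r2:9,r3:Mul1
c5: issue ADD r2<-Add2 | r0:-6,r1:2,r2:Add2,r3:Mul1
c6: CDB Add1=3; issue ADD r2<-Add1 | r0:-6,r1:2,r2:Add1,r3:Mul1
c7: CDB Add2=11; issue MUL r0<-Mul2 | r0:Mul2,r1:2,r2:Add1,r3:Mul1
c8: CDB Add1=-4; stall | r0:Mul2,r1:2,r2:-4,r3:Mul1
c9: CDB Mul1=-54; issue MUL r2<-Mul1 | r0:Mul2,r1:2,r2:Mul1,r3:-54
c10: - | r0:Mul2,r1:2,r2:Mul1,r3:-54
c11: - | r0:Mul2,r1:2,r2:Mul1,r3:-54
c12: - | r0:Mul2,r1:2,r2:Mul1,r3:-54
c13: - | r0:Mul2,r1:2,r2:Mul1,r3:-54
c14: CDB Mul2=2916 | r0:2916,r1:2,r2:Mul1,r3:-54
c15: - | r0:2916,r1:2,r2:Mul1,r3:-54
c16: - | r0:2916,r1:2,r2:Mul1,r3:-54
c17: - | r0:2916,r1:2,r2:Mul1,r3:-54
c18: - | r0:2916,r1:2,r2:Mul1,r3:-54
c19: CDB Mul1=8503056 | r0:2916,r1:2,r2:8503056,r3:-54

STATUS = VALUE 8503056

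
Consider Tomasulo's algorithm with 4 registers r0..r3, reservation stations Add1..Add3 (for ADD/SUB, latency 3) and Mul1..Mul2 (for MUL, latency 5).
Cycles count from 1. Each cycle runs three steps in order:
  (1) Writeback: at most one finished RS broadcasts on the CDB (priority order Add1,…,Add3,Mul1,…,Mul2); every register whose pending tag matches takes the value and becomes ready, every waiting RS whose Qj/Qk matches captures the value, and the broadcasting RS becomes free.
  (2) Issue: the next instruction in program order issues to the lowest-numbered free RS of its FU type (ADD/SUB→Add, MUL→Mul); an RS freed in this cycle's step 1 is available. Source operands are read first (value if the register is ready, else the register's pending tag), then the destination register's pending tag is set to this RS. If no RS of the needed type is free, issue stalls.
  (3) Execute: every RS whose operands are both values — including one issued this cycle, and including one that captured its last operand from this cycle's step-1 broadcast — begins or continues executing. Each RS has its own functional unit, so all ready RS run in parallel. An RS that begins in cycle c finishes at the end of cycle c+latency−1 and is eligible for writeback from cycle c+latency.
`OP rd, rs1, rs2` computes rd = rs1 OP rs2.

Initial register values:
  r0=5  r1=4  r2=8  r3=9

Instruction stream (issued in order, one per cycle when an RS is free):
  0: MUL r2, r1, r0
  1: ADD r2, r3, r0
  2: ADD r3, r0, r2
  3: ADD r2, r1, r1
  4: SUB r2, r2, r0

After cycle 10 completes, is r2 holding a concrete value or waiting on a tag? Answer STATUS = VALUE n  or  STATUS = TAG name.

c1: issue MUL r2<-Mul1 | r0:5,r1:4,r2:Mul1,r3:9
c2: issue ADD r2<-Add1 | r0:5,r1:4,r2:Add1,r3:9
c3: issue ADD r3<-Add2 | r0:5,r1:4,r2:Add1,r3:Add2
c4: issue ADD r2<-Add3 | r0:5,r1:4,r2:Add3,r3:Add2
c5: CDB Add1=14; issue SUB r2<-Add1 | r0:5,r1:4,r2:Add1,r3:Add2
c6: CDB Mul1=20 | r0:5,r1:4,r2:Add1,r3:Add2
c7: CDB Add3=8 | r0:5,r1:4,r2:Add1,r3:Add2
c8: CDB Add2=19 | r0:5,r1:4,r2:Add1,r3:19
c9: - | r0:5,r1:4,r2:Add1,r3:19
c10: CDB Add1=3 | r0:5,r1:4,r2:3,r3:19

STATUS = VALUE 3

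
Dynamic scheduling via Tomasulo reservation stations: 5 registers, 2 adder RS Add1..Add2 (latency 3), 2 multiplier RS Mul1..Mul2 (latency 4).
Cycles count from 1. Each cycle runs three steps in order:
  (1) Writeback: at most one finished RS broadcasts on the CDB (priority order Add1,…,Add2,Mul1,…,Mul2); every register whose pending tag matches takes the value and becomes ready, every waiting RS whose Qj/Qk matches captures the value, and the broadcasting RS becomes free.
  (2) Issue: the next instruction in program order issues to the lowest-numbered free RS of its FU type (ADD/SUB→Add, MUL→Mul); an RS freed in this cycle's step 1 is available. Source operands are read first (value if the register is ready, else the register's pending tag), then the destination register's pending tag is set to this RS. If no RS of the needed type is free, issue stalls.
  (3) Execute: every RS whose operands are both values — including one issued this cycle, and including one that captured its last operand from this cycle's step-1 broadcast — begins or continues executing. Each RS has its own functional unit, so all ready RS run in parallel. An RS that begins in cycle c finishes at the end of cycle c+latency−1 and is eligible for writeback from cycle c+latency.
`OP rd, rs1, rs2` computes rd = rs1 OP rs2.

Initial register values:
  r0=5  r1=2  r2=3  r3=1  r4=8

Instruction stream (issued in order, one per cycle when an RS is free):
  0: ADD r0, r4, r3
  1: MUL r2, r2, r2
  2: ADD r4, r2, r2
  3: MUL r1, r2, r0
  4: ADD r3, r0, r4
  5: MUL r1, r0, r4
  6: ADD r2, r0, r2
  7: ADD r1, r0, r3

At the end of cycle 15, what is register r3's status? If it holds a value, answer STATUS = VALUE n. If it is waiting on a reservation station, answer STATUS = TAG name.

cycle 1: issue ADD r0<-Add1 // r0:Add1,r1:2,r2:3,r3:1,r4:8
cycle 2: issue MUL r2<-Mul1 // r0:Add1,r1:2,r2:Mul1,r3:1,r4:8
cycle 3: issue ADD r4<-Add2 // r0:Add1,r1:2,r2:Mul1,r3:1,r4:Add2
cycle 4: CDB Add1=9; issue MUL r1<-Mul2 // r0:9,r1:Mul2,r2:Mul1,r3:1,r4:Add2
cycle 5: issue ADD r3<-Add1 // r0:9,r1:Mul2,r2:Mul1,r3:Add1,r4:Add2
cycle 6: CDB Mul1=9; issue MUL r1<-Mul1 // r0:9,r1:Mul1,r2:9,r3:Add1,r4:Add2
cycle 7: stall // r0:9,r1:Mul1,r2:9,r3:Add1,r4:Add2
cycle 8: stall // r0:9,r1:Mul1,r2:9,r3:Add1,r4:Add2
cycle 9: CDB Add2=18; issue ADD r2<-Add2 // r0:9,r1:Mul1,r2:Add2,r3:Add1,r4:18
cycle 10: CDB Mul2=81; stall // r0:9,r1:Mul1,r2:Add2,r3:Add1,r4:18
cycle 11: stall // r0:9,r1:Mul1,r2:Add2,r3:Add1,r4:18
cycle 12: CDB Add1=27; issue ADD r1<-Add1 // r0:9,r1:Add1,r2:Add2,r3:27,r4:18
cycle 13: CDB Add2=18 // r0:9,r1:Add1,r2:18,r3:27,r4:18
cycle 14: CDB Mul1=162 // r0:9,r1:Add1,r2:18,r3:27,r4:18
cycle 15: CDB Add1=36 // r0:9,r1:36,r2:18,r3:27,r4:18

STATUS = VALUE 27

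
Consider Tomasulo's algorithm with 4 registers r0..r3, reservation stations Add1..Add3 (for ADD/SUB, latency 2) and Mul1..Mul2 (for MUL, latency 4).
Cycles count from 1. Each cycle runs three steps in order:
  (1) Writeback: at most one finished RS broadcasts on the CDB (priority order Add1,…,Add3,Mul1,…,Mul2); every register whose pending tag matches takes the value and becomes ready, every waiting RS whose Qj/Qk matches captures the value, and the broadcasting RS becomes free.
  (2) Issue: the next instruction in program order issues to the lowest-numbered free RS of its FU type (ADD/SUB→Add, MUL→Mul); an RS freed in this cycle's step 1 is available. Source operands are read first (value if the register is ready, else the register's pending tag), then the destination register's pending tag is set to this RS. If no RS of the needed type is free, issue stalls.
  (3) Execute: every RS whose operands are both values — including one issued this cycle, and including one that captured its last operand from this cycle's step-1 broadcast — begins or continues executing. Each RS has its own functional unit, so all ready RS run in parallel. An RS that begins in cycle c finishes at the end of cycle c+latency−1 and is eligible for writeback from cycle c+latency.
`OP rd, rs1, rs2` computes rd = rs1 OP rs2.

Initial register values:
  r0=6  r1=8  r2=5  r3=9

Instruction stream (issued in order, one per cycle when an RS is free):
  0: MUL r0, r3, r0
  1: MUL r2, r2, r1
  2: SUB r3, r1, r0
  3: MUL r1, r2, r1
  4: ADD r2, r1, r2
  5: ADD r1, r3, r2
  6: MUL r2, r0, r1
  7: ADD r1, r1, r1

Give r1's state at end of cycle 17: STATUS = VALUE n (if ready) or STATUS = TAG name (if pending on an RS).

STATUS = VALUE 628

c1: issue MUL r0<-Mul1 | r0:Mul1,r1:8,r2:5,r3:9
c2: issue MUL r2<-Mul2 | r0:Mul1,r1:8,r2:Mul2,r3:9
c3: issue SUB r3<-Add1 | r0:Mul1,r1:8,r2:Mul2,r3:Add1
c4: stall | r0:Mul1,r1:8,r2:Mul2,r3:Add1
c5: CDB Mul1=54; issue MUL r1<-Mul1 | r0:54,r1:Mul1,r2:Mul2,r3:Add1
c6: CDB Mul2=40; issue ADD r2<-Add2 | r0:54,r1:Mul1,r2:Add2,r3:Add1
c7: CDB Add1=-46; issue ADD r1<-Add1 | r0:54,r1:Add1,r2:Add2,r3:-46
c8: issue MUL r2<-Mul2 | r0:54,r1:Add1,r2:Mul2,r3:-46
c9: issue ADD r1<-Add3 | r0:54,r1:Add3,r2:Mul2,r3:-46
c10: CDB Mul1=320 | r0:54,r1:Add3,r2:Mul2,r3:-46
c11: - | r0:54,r1:Add3,r2:Mul2,r3:-46
c12: CDB Add2=360 | r0:54,r1:Add3,r2:Mul2,r3:-46
c13: - | r0:54,r1:Add3,r2:Mul2,r3:-46
c14: CDB Add1=314 | r0:54,r1:Add3,r2:Mul2,r3:-46
c15: - | r0:54,r1:Add3,r2:Mul2,r3:-46
c16: CDB Add3=628 | r0:54,r1:628,r2:Mul2,r3:-46
c17: - | r0:54,r1:628,r2:Mul2,r3:-46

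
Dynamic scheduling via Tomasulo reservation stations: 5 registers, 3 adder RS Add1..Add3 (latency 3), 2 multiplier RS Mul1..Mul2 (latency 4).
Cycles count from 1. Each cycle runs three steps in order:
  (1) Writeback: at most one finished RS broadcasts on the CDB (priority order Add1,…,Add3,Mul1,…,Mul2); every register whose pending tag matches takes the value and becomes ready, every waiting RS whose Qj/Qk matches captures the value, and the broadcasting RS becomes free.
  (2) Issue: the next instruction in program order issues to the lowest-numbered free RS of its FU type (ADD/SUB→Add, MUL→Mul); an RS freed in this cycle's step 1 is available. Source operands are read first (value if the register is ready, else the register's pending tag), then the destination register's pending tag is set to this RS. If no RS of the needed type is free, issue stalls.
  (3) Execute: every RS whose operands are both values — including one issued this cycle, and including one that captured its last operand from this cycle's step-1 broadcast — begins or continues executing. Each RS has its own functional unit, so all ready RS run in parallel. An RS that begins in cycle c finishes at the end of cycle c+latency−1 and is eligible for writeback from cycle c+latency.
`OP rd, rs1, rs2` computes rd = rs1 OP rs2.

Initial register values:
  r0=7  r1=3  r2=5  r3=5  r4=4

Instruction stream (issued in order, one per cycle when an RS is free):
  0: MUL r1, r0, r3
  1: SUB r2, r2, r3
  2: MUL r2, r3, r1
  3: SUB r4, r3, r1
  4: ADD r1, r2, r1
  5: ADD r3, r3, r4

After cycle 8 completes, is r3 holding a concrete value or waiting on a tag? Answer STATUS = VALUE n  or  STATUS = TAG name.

STATUS = TAG Add3

c1: issue MUL r1<-Mul1 | r0:7,r1:Mul1,r2:5,r3:5,r4:4
c2: issue SUB r2<-Add1 | r0:7,r1:Mul1,r2:Add1,r3:5,r4:4
c3: issue MUL r2<-Mul2 | r0:7,r1:Mul1,r2:Mul2,r3:5,r4:4
c4: issue SUB r4<-Add2 | r0:7,r1:Mul1,r2:Mul2,r3:5,r4:Add2
c5: CDB Add1=0; issue ADD r1<-Add1 | r0:7,r1:Add1,r2:Mul2,r3:5,r4:Add2
c6: CDB Mul1=35; issue ADD r3<-Add3 | r0:7,r1:Add1,r2:Mul2,r3:Add3,r4:Add2
c7: - | r0:7,r1:Add1,r2:Mul2,r3:Add3,r4:Add2
c8: - | r0:7,r1:Add1,r2:Mul2,r3:Add3,r4:Add2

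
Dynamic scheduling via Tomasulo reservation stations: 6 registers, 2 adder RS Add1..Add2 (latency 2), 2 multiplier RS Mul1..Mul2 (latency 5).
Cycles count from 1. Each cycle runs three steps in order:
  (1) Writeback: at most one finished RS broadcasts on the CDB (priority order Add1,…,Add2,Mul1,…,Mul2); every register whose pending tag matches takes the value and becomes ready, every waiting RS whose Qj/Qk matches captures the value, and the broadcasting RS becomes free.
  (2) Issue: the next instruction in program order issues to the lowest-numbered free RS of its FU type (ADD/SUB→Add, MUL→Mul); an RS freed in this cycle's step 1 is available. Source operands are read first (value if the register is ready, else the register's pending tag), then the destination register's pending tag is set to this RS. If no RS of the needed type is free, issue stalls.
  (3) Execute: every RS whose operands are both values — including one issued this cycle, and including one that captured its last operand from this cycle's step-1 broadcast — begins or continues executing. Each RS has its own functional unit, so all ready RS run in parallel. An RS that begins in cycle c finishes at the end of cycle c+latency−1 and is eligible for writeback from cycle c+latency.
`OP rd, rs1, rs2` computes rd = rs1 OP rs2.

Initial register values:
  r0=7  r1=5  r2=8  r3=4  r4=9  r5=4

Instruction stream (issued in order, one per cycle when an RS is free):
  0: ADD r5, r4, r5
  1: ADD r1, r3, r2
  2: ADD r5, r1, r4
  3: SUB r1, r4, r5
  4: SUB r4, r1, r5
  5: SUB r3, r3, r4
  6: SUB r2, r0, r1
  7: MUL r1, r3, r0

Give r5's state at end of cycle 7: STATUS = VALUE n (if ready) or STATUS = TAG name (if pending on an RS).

STATUS = VALUE 21

  c1: issue ADD r5<-Add1  regs: r0:7,r1:5,r2:8,r3:4,r4:9,r5:Add1
  c2: issue ADD r1<-Add2  regs: r0:7,r1:Add2,r2:8,r3:4,r4:9,r5:Add1
  c3: CDB Add1=13; issue ADD r5<-Add1  regs: r0:7,r1:Add2,r2:8,r3:4,r4:9,r5:Add1
  c4: CDB Add2=12; issue SUB r1<-Add2  regs: r0:7,r1:Add2,r2:8,r3:4,r4:9,r5:Add1
  c5: stall  regs: r0:7,r1:Add2,r2:8,r3:4,r4:9,r5:Add1
  c6: CDB Add1=21; issue SUB r4<-Add1  regs: r0:7,r1:Add2,r2:8,r3:4,r4:Add1,r5:21
  c7: stall  regs: r0:7,r1:Add2,r2:8,r3:4,r4:Add1,r5:21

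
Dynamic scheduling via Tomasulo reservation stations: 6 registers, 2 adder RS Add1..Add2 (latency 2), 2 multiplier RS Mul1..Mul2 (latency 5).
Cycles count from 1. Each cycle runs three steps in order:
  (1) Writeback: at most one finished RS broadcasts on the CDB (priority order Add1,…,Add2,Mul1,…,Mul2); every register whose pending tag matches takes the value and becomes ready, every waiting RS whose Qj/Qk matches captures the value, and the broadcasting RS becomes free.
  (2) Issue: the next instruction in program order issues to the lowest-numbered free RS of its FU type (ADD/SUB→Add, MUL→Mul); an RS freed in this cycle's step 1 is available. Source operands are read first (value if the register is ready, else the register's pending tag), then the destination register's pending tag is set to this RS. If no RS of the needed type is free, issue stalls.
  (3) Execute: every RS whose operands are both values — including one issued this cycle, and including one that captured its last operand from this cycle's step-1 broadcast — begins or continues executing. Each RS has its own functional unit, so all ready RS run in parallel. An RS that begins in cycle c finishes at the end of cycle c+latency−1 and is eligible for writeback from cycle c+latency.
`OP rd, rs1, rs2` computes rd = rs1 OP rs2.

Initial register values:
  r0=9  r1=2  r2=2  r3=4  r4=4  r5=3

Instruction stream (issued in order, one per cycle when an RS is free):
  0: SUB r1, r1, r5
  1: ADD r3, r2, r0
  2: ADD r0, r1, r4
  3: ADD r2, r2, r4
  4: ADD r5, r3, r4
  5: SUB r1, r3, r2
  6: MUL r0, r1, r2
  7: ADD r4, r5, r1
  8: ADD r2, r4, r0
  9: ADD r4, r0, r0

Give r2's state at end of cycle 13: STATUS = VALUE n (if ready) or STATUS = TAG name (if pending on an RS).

STATUS = TAG Add2

  c1: issue SUB r1<-Add1  regs: r0:9,r1:Add1,r2:2,r3:4,r4:4,r5:3
  c2: issue ADD r3<-Add2  regs: r0:9,r1:Add1,r2:2,r3:Add2,r4:4,r5:3
  c3: CDB Add1=-1; issue ADD r0<-Add1  regs: r0:Add1,r1:-1,r2:2,r3:Add2,r4:4,r5:3
  c4: CDB Add2=11; issue ADD r2<-Add2  regs: r0:Add1,r1:-1,r2:Add2,r3:11,r4:4,r5:3
  c5: CDB Add1=3; issue ADD r5<-Add1  regs: r0:3,r1:-1,r2:Add2,r3:11,r4:4,r5:Add1
  c6: CDB Add2=6; issue SUB r1<-Add2  regs: r0:3,r1:Add2,r2:6,r3:11,r4:4,r5:Add1
  c7: CDB Add1=15; issue MUL r0<-Mul1  regs: r0:Mul1,r1:Add2,r2:6,r3:11,r4:4,r5:15
  c8: CDB Add2=5; issue ADD r4<-Add1  regs: r0:Mul1,r1:5,r2:6,r3:11,r4:Add1,r5:15
  c9: issue ADD r2<-Add2  regs: r0:Mul1,r1:5,r2:Add2,r3:11,r4:Add1,r5:15
  c10: CDB Add1=20; issue ADD r4<-Add1  regs: r0:Mul1,r1:5,r2:Add2,r3:11,r4:Add1,r5:15
  c11: -  regs: r0:Mul1,r1:5,r2:Add2,r3:11,r4:Add1,r5:15
  c12: -  regs: r0:Mul1,r1:5,r2:Add2,r3:11,r4:Add1,r5:15
  c13: CDB Mul1=30  regs: r0:30,r1:5,r2:Add2,r3:11,r4:Add1,r5:15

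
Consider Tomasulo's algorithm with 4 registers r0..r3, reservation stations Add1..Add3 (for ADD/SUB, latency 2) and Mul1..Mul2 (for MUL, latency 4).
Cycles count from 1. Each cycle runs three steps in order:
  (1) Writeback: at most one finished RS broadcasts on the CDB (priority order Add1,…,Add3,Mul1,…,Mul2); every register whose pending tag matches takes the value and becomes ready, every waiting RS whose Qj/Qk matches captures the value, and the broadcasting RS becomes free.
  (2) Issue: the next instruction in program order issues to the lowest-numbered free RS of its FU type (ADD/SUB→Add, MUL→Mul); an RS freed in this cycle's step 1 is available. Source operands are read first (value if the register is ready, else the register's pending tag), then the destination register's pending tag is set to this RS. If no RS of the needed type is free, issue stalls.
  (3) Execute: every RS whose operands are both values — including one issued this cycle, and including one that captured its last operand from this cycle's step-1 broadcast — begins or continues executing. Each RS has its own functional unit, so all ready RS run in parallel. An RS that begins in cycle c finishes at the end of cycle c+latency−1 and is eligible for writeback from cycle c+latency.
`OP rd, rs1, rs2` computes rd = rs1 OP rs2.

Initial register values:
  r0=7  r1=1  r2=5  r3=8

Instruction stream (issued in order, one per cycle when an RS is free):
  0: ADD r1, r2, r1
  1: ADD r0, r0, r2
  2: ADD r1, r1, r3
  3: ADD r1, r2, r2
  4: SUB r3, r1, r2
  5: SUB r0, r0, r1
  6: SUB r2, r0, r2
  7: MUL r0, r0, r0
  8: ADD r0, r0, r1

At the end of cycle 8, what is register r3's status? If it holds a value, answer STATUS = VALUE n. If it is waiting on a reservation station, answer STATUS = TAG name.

STATUS = VALUE 5

c1: issue ADD r1<-Add1 | r0:7,r1:Add1,r2:5,r3:8
c2: issue ADD r0<-Add2 | r0:Add2,r1:Add1,r2:5,r3:8
c3: CDB Add1=6; issue ADD r1<-Add1 | r0:Add2,r1:Add1,r2:5,r3:8
c4: CDB Add2=12; issue ADD r1<-Add2 | r0:12,r1:Add2,r2:5,r3:8
c5: CDB Add1=14; issue SUB r3<-Add1 | r0:12,r1:Add2,r2:5,r3:Add1
c6: CDB Add2=10; issue SUB r0<-Add2 | r0:Add2,r1:10,r2:5,r3:Add1
c7: issue SUB r2<-Add3 | r0:Add2,r1:10,r2:Add3,r3:Add1
c8: CDB Add1=5; issue MUL r0<-Mul1 | r0:Mul1,r1:10,r2:Add3,r3:5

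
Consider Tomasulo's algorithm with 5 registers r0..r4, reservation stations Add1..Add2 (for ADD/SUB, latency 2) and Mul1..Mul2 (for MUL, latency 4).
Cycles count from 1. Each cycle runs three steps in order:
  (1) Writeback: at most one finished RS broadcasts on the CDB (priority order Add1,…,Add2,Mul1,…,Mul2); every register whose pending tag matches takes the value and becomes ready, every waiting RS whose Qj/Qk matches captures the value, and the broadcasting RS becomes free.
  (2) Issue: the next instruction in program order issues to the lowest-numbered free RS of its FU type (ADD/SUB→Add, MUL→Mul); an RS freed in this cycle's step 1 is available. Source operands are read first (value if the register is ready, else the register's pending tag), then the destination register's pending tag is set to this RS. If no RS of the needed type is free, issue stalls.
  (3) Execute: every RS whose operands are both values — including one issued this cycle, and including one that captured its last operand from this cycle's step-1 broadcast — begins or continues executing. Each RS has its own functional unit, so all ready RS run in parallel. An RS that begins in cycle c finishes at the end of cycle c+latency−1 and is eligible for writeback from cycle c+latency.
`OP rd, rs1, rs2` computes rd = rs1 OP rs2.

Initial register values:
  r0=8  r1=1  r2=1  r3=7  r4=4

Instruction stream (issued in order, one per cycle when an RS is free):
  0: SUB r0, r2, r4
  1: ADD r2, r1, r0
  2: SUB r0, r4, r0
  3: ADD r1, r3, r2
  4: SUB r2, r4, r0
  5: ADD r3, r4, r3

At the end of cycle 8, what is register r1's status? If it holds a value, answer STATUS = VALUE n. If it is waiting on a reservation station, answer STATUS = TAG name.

c1: issue SUB r0<-Add1 | r0:Add1,r1:1,r2:1,r3:7,r4:4
c2: issue ADD r2<-Add2 | r0:Add1,r1:1,r2:Add2,r3:7,r4:4
c3: CDB Add1=-3; issue SUB r0<-Add1 | r0:Add1,r1:1,r2:Add2,r3:7,r4:4
c4: stall | r0:Add1,r1:1,r2:Add2,r3:7,r4:4
c5: CDB Add1=7; issue ADD r1<-Add1 | r0:7,r1:Add1,r2:Add2,r3:7,r4:4
c6: CDB Add2=-2; issue SUB r2<-Add2 | r0:7,r1:Add1,r2:Add2,r3:7,r4:4
c7: stall | r0:7,r1:Add1,r2:Add2,r3:7,r4:4
c8: CDB Add1=5; issue ADD r3<-Add1 | r0:7,r1:5,r2:Add2,r3:Add1,r4:4

STATUS = VALUE 5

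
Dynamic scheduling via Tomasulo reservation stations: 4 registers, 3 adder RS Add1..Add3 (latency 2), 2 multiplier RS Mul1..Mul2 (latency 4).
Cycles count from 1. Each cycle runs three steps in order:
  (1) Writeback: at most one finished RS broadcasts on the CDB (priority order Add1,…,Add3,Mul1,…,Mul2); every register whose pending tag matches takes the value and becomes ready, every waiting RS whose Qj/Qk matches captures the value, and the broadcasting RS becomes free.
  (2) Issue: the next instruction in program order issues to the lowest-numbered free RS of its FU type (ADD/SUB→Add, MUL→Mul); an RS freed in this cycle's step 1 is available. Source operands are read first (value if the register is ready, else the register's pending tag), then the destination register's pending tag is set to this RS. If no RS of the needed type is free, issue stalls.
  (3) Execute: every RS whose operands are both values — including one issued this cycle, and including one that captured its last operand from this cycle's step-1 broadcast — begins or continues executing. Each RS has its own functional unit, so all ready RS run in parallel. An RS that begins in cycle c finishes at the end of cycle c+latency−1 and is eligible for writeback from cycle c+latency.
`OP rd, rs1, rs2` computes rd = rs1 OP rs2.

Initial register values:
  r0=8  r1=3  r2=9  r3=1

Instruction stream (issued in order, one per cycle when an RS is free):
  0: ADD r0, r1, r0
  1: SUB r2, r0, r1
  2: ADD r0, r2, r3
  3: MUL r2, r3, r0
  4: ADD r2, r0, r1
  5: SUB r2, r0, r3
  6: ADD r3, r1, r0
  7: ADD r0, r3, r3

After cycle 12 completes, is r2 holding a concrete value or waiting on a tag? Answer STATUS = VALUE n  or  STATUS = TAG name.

STATUS = VALUE 8

  c1: issue ADD r0<-Add1  regs: r0:Add1,r1:3,r2:9,r3:1
  c2: issue SUB r2<-Add2  regs: r0:Add1,r1:3,r2:Add2,r3:1
  c3: CDB Add1=11; issue ADD r0<-Add1  regs: r0:Add1,r1:3,r2:Add2,r3:1
  c4: issue MUL r2<-Mul1  regs: r0:Add1,r1:3,r2:Mul1,r3:1
  c5: CDB Add2=8; issue ADD r2<-Add2  regs: r0:Add1,r1:3,r2:Add2,r3:1
  c6: issue SUB r2<-Add3  regs: r0:Add1,r1:3,r2:Add3,r3:1
  c7: CDB Add1=9; issue ADD r3<-Add1  regs: r0:9,r1:3,r2:Add3,r3:Add1
  c8: stall  regs: r0:9,r1:3,r2:Add3,r3:Add1
  c9: CDB Add1=12; issue ADD r0<-Add1  regs: r0:Add1,r1:3,r2:Add3,r3:12
  c10: CDB Add2=12  regs: r0:Add1,r1:3,r2:Add3,r3:12
  c11: CDB Add1=24  regs: r0:24,r1:3,r2:Add3,r3:12
  c12: CDB Add3=8  regs: r0:24,r1:3,r2:8,r3:12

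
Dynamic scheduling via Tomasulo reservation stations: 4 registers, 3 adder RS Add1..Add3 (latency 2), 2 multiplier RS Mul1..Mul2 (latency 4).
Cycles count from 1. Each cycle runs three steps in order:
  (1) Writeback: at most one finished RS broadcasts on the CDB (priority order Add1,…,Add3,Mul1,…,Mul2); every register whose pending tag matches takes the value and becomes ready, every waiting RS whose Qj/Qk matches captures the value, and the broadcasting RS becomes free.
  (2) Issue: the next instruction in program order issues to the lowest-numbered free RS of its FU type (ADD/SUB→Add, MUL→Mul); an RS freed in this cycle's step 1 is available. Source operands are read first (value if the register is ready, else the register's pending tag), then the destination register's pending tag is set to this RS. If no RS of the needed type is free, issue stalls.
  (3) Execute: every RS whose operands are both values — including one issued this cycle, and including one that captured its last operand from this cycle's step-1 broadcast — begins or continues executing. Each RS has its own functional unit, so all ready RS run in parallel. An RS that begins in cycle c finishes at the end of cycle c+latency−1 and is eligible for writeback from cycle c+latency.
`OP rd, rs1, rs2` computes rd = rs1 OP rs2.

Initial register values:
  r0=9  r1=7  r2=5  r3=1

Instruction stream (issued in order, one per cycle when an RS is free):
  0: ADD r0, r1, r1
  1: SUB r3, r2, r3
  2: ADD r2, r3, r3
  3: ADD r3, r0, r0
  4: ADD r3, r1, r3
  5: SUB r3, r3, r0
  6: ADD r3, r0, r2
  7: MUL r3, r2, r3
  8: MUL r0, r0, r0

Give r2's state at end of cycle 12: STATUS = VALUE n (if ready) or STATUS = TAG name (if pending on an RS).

STATUS = VALUE 8

  c1: issue ADD r0<-Add1  regs: r0:Add1,r1:7,r2:5,r3:1
  c2: issue SUB r3<-Add2  regs: r0:Add1,r1:7,r2:5,r3:Add2
  c3: CDB Add1=14; issue ADD r2<-Add1  regs: r0:14,r1:7,r2:Add1,r3:Add2
  c4: CDB Add2=4; issue ADD r3<-Add2  regs: r0:14,r1:7,r2:Add1,r3:Add2
  c5: issue ADD r3<-Add3  regs: r0:14,r1:7,r2:Add1,r3:Add3
  c6: CDB Add1=8; issue SUB r3<-Add1  regs: r0:14,r1:7,r2:8,r3:Add1
  c7: CDB Add2=28; issue ADD r3<-Add2  regs: r0:14,r1:7,r2:8,r3:Add2
  c8: issue MUL r3<-Mul1  regs: r0:14,r1:7,r2:8,r3:Mul1
  c9: CDB Add2=22; issue MUL r0<-Mul2  regs: r0:Mul2,r1:7,r2:8,r3:Mul1
  c10: CDB Add3=35  regs: r0:Mul2,r1:7,r2:8,r3:Mul1
  c11: -  regs: r0:Mul2,r1:7,r2:8,r3:Mul1
  c12: CDB Add1=21  regs: r0:Mul2,r1:7,r2:8,r3:Mul1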